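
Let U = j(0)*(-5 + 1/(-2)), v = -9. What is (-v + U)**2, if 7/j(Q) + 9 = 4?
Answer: 27889/100 ≈ 278.89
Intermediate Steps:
j(Q) = -7/5 (j(Q) = 7/(-9 + 4) = 7/(-5) = 7*(-1/5) = -7/5)
U = 77/10 (U = -7*(-5 + 1/(-2))/5 = -7*(-5 - 1/2)/5 = -7/5*(-11/2) = 77/10 ≈ 7.7000)
(-v + U)**2 = (-1*(-9) + 77/10)**2 = (9 + 77/10)**2 = (167/10)**2 = 27889/100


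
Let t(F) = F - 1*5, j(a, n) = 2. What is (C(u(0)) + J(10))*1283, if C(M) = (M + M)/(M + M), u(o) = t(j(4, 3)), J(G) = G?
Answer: 14113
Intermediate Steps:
t(F) = -5 + F (t(F) = F - 5 = -5 + F)
u(o) = -3 (u(o) = -5 + 2 = -3)
C(M) = 1 (C(M) = (2*M)/((2*M)) = (2*M)*(1/(2*M)) = 1)
(C(u(0)) + J(10))*1283 = (1 + 10)*1283 = 11*1283 = 14113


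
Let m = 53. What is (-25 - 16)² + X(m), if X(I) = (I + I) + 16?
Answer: 1803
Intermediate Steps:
X(I) = 16 + 2*I (X(I) = 2*I + 16 = 16 + 2*I)
(-25 - 16)² + X(m) = (-25 - 16)² + (16 + 2*53) = (-41)² + (16 + 106) = 1681 + 122 = 1803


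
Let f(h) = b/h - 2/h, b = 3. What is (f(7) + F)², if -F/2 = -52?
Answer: 531441/49 ≈ 10846.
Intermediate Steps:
f(h) = 1/h (f(h) = 3/h - 2/h = 1/h)
F = 104 (F = -2*(-52) = 104)
(f(7) + F)² = (1/7 + 104)² = (⅐ + 104)² = (729/7)² = 531441/49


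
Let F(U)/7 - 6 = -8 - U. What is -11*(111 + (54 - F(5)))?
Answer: -2354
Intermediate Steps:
F(U) = -14 - 7*U (F(U) = 42 + 7*(-8 - U) = 42 + (-56 - 7*U) = -14 - 7*U)
-11*(111 + (54 - F(5))) = -11*(111 + (54 - (-14 - 7*5))) = -11*(111 + (54 - (-14 - 35))) = -11*(111 + (54 - 1*(-49))) = -11*(111 + (54 + 49)) = -11*(111 + 103) = -11*214 = -2354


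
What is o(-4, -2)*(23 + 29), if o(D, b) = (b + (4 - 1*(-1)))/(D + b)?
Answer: -26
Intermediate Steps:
o(D, b) = (5 + b)/(D + b) (o(D, b) = (b + (4 + 1))/(D + b) = (b + 5)/(D + b) = (5 + b)/(D + b))
o(-4, -2)*(23 + 29) = ((5 - 2)/(-4 - 2))*(23 + 29) = (3/(-6))*52 = -⅙*3*52 = -½*52 = -26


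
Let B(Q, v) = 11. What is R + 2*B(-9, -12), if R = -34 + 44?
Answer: 32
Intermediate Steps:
R = 10
R + 2*B(-9, -12) = 10 + 2*11 = 10 + 22 = 32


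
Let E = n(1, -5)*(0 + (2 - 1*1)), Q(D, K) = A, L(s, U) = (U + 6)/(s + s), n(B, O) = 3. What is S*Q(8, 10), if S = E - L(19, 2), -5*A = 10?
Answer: -106/19 ≈ -5.5789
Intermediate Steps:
A = -2 (A = -⅕*10 = -2)
L(s, U) = (6 + U)/(2*s) (L(s, U) = (6 + U)/((2*s)) = (6 + U)*(1/(2*s)) = (6 + U)/(2*s))
Q(D, K) = -2
E = 3 (E = 3*(0 + (2 - 1*1)) = 3*(0 + (2 - 1)) = 3*(0 + 1) = 3*1 = 3)
S = 53/19 (S = 3 - (6 + 2)/(2*19) = 3 - 8/(2*19) = 3 - 1*4/19 = 3 - 4/19 = 53/19 ≈ 2.7895)
S*Q(8, 10) = (53/19)*(-2) = -106/19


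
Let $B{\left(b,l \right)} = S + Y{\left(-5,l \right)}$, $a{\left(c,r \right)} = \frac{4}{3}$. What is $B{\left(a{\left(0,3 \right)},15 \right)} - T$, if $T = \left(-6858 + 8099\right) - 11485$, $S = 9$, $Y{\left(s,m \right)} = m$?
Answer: $10268$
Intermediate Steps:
$a{\left(c,r \right)} = \frac{4}{3}$ ($a{\left(c,r \right)} = 4 \cdot \frac{1}{3} = \frac{4}{3}$)
$T = -10244$ ($T = 1241 - 11485 = -10244$)
$B{\left(b,l \right)} = 9 + l$
$B{\left(a{\left(0,3 \right)},15 \right)} - T = \left(9 + 15\right) - -10244 = 24 + 10244 = 10268$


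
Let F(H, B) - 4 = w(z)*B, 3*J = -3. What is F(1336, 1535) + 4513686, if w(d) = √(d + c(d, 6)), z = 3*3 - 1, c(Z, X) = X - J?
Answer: 4513690 + 1535*√15 ≈ 4.5196e+6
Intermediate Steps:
J = -1 (J = (⅓)*(-3) = -1)
c(Z, X) = 1 + X (c(Z, X) = X - 1*(-1) = X + 1 = 1 + X)
z = 8 (z = 9 - 1 = 8)
w(d) = √(7 + d) (w(d) = √(d + (1 + 6)) = √(d + 7) = √(7 + d))
F(H, B) = 4 + B*√15 (F(H, B) = 4 + √(7 + 8)*B = 4 + √15*B = 4 + B*√15)
F(1336, 1535) + 4513686 = (4 + 1535*√15) + 4513686 = 4513690 + 1535*√15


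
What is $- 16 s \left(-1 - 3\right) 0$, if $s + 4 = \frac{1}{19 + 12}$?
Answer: $0$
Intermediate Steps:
$s = - \frac{123}{31}$ ($s = -4 + \frac{1}{19 + 12} = -4 + \frac{1}{31} = - \frac{123}{31} \approx -3.9677$)
$- 16 s \left(-1 - 3\right) 0 = \left(-16\right) \left(- \frac{123}{31}\right) \left(-1 - 3\right) 0 = \frac{1968 \left(\left(-4\right) 0\right)}{31} = \frac{1968}{31} \cdot 0 = 0$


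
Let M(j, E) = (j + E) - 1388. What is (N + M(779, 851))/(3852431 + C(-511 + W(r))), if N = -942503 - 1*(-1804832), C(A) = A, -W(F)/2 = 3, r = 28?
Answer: 862571/3851914 ≈ 0.22393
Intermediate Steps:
W(F) = -6 (W(F) = -2*3 = -6)
M(j, E) = -1388 + E + j (M(j, E) = (E + j) - 1388 = -1388 + E + j)
N = 862329 (N = -942503 + 1804832 = 862329)
(N + M(779, 851))/(3852431 + C(-511 + W(r))) = (862329 + (-1388 + 851 + 779))/(3852431 + (-511 - 6)) = (862329 + 242)/(3852431 - 517) = 862571/3851914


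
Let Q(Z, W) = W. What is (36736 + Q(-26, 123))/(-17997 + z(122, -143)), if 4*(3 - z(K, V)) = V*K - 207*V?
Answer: -147436/84131 ≈ -1.7525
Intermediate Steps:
z(K, V) = 3 + 207*V/4 - K*V/4 (z(K, V) = 3 - (V*K - 207*V)/4 = 3 - (K*V - 207*V)/4 = 3 - (-207*V + K*V)/4 = 3 + (207*V/4 - K*V/4) = 3 + 207*V/4 - K*V/4)
(36736 + Q(-26, 123))/(-17997 + z(122, -143)) = (36736 + 123)/(-17997 + (3 + (207/4)*(-143) - ¼*122*(-143))) = 36859/(-17997 + (3 - 29601/4 + 8723/2)) = 36859/(-17997 - 12143/4) = 36859/(-84131/4) = 36859*(-4/84131) = -147436/84131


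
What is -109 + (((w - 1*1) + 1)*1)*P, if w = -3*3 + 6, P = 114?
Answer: -451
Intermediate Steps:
w = -3 (w = -9 + 6 = -3)
-109 + (((w - 1*1) + 1)*1)*P = -109 + (((-3 - 1*1) + 1)*1)*114 = -109 + (((-3 - 1) + 1)*1)*114 = -109 + ((-4 + 1)*1)*114 = -109 - 3*1*114 = -109 - 3*114 = -109 - 342 = -451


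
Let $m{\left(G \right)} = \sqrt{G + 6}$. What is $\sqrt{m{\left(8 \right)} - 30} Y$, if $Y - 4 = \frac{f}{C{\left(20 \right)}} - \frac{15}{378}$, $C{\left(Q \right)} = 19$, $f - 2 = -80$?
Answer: $- \frac{347 i \sqrt{30 - \sqrt{14}}}{2394} \approx - 0.74274 i$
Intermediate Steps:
$f = -78$ ($f = 2 - 80 = -78$)
$m{\left(G \right)} = \sqrt{6 + G}$
$Y = - \frac{347}{2394}$ ($Y = 4 - \left(\frac{5}{126} + \frac{78}{19}\right) = 4 - \frac{9923}{2394} = - \frac{347}{2394} \approx -0.14495$)
$\sqrt{m{\left(8 \right)} - 30} Y = \sqrt{\sqrt{6 + 8} - 30} \left(- \frac{347}{2394}\right) = \sqrt{\sqrt{14} - 30} \left(- \frac{347}{2394}\right) = \sqrt{-30 + \sqrt{14}} \left(- \frac{347}{2394}\right) = - \frac{347 \sqrt{-30 + \sqrt{14}}}{2394}$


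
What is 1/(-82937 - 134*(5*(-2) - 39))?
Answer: -1/76371 ≈ -1.3094e-5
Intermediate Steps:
1/(-82937 - 134*(5*(-2) - 39)) = 1/(-82937 - 134*(-10 - 39)) = 1/(-82937 - 134*(-49)) = 1/(-82937 + 6566) = 1/(-76371) = -1/76371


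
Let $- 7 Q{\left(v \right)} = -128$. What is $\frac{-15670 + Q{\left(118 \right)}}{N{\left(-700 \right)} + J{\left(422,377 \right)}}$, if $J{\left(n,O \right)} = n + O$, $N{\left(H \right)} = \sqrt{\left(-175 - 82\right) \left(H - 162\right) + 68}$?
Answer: $- \frac{87540038}{2917593} + \frac{109562 \sqrt{221602}}{2917593} \approx -12.327$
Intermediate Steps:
$Q{\left(v \right)} = \frac{128}{7}$ ($Q{\left(v \right)} = \left(- \frac{1}{7}\right) \left(-128\right) = \frac{128}{7}$)
$N{\left(H \right)} = \sqrt{41702 - 257 H}$ ($N{\left(H \right)} = \sqrt{- 257 \left(-162 + H\right) + 68} = \sqrt{\left(41634 - 257 H\right) + 68} = \sqrt{41702 - 257 H}$)
$J{\left(n,O \right)} = O + n$
$\frac{-15670 + Q{\left(118 \right)}}{N{\left(-700 \right)} + J{\left(422,377 \right)}} = \frac{-15670 + \frac{128}{7}}{\sqrt{41702 - -179900} + \left(377 + 422\right)} = - \frac{109562}{7 \left(\sqrt{41702 + 179900} + 799\right)} = - \frac{109562}{7 \left(\sqrt{221602} + 799\right)} = - \frac{109562}{7 \left(799 + \sqrt{221602}\right)}$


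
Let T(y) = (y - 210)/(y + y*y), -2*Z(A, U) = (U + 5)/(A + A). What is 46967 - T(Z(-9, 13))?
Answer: 141739/3 ≈ 47246.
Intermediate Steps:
Z(A, U) = -(5 + U)/(4*A) (Z(A, U) = -(U + 5)/(2*(A + A)) = -(5 + U)/(2*(2*A)) = -(5 + U)*1/(2*A)/2 = -(5 + U)/(4*A))
T(y) = (-210 + y)/(y + y**2)
46967 - T(Z(-9, 13)) = 46967 - (-210 + (1/4)*(-5 - 1*13)/(-9))/(((1/4)*(-5 - 1*13)/(-9))*(1 + (1/4)*(-5 - 1*13)/(-9))) = 46967 - (-210 + (1/4)*(-1/9)*(-5 - 13))/(((1/4)*(-1/9)*(-5 - 13))*(1 + (1/4)*(-1/9)*(-5 - 13))) = 46967 - (-210 + (1/4)*(-1/9)*(-18))/(((1/4)*(-1/9)*(-18))*(1 + (1/4)*(-1/9)*(-18))) = 46967 - (-210 + 1/2)/(1/2*(1 + 1/2)) = 46967 - 2*(-419)/(3/2*2) = 46967 - 2*2*(-419)/(3*2) = 46967 - 1*(-838/3) = 46967 + 838/3 = 141739/3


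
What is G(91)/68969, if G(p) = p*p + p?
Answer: 8372/68969 ≈ 0.12139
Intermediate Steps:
G(p) = p + p**2 (G(p) = p**2 + p = p + p**2)
G(91)/68969 = (91*(1 + 91))/68969 = (91*92)*(1/68969) = 8372*(1/68969) = 8372/68969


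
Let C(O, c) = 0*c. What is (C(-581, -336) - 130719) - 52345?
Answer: -183064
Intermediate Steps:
C(O, c) = 0
(C(-581, -336) - 130719) - 52345 = (0 - 130719) - 52345 = -130719 - 52345 = -183064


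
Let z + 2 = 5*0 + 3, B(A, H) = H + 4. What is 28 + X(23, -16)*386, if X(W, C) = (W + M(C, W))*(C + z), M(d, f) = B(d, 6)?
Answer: -191042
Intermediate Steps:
B(A, H) = 4 + H
M(d, f) = 10 (M(d, f) = 4 + 6 = 10)
z = 1 (z = -2 + (5*0 + 3) = -2 + (0 + 3) = -2 + 3 = 1)
X(W, C) = (1 + C)*(10 + W) (X(W, C) = (W + 10)*(C + 1) = (10 + W)*(1 + C) = (1 + C)*(10 + W))
28 + X(23, -16)*386 = 28 + (10 + 23 + 10*(-16) - 16*23)*386 = 28 + (10 + 23 - 160 - 368)*386 = 28 - 495*386 = 28 - 191070 = -191042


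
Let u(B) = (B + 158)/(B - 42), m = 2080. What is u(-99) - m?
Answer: -293339/141 ≈ -2080.4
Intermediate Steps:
u(B) = (158 + B)/(-42 + B)
u(-99) - m = (158 - 99)/(-42 - 99) - 1*2080 = 59/(-141) - 2080 = -1/141*59 - 2080 = -59/141 - 2080 = -293339/141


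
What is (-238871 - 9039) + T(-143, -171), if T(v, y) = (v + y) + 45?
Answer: -248179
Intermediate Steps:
T(v, y) = 45 + v + y
(-238871 - 9039) + T(-143, -171) = (-238871 - 9039) + (45 - 143 - 171) = -247910 - 269 = -248179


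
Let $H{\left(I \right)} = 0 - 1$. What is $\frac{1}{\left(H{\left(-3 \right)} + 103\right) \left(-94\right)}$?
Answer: $- \frac{1}{9588} \approx -0.0001043$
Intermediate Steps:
$H{\left(I \right)} = -1$ ($H{\left(I \right)} = 0 - 1 = -1$)
$\frac{1}{\left(H{\left(-3 \right)} + 103\right) \left(-94\right)} = \frac{1}{\left(-1 + 103\right) \left(-94\right)} = \frac{1}{102 \left(-94\right)} = \frac{1}{-9588} = - \frac{1}{9588}$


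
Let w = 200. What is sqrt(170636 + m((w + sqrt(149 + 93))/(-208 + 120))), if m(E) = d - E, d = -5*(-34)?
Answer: sqrt(330684816 + 242*sqrt(2))/44 ≈ 413.29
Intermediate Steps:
d = 170
m(E) = 170 - E
sqrt(170636 + m((w + sqrt(149 + 93))/(-208 + 120))) = sqrt(170636 + (170 - (200 + sqrt(149 + 93))/(-208 + 120))) = sqrt(170636 + (170 - (200 + sqrt(242))/(-88))) = sqrt(170636 + (170 - (200 + 11*sqrt(2))*(-1)/88)) = sqrt(170636 + (170 - (-25/11 - sqrt(2)/8))) = sqrt(170636 + (170 + (25/11 + sqrt(2)/8))) = sqrt(170636 + (1895/11 + sqrt(2)/8)) = sqrt(1878891/11 + sqrt(2)/8)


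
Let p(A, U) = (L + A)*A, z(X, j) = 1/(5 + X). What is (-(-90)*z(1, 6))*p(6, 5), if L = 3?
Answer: 810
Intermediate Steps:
p(A, U) = A*(3 + A) (p(A, U) = (3 + A)*A = A*(3 + A))
(-(-90)*z(1, 6))*p(6, 5) = (-(-90)/(5 + 1))*(6*(3 + 6)) = (-(-90)/6)*(6*9) = -(-90)/6*54 = -18*(-⅚)*54 = 15*54 = 810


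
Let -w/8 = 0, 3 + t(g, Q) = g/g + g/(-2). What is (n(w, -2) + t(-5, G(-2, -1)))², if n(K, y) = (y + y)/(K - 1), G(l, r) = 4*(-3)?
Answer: 81/4 ≈ 20.250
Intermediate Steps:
G(l, r) = -12
t(g, Q) = -2 - g/2 (t(g, Q) = -3 + (g/g + g/(-2)) = -3 + (1 + g*(-½)) = -3 + (1 - g/2) = -2 - g/2)
w = 0 (w = -8*0 = 0)
n(K, y) = 2*y/(-1 + K) (n(K, y) = (2*y)/(-1 + K) = 2*y/(-1 + K))
(n(w, -2) + t(-5, G(-2, -1)))² = (2*(-2)/(-1 + 0) + (-2 - ½*(-5)))² = (2*(-2)/(-1) + (-2 + 5/2))² = (2*(-2)*(-1) + ½)² = (4 + ½)² = (9/2)² = 81/4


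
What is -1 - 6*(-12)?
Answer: 71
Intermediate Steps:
-1 - 6*(-12) = -1 + 72 = 71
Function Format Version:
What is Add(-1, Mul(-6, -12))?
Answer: 71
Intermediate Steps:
Add(-1, Mul(-6, -12)) = Add(-1, 72) = 71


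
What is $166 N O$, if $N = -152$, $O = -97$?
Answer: $2447504$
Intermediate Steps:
$166 N O = 166 \left(-152\right) \left(-97\right) = \left(-25232\right) \left(-97\right) = 2447504$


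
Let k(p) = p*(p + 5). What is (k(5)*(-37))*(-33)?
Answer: 61050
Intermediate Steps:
k(p) = p*(5 + p)
(k(5)*(-37))*(-33) = ((5*(5 + 5))*(-37))*(-33) = ((5*10)*(-37))*(-33) = (50*(-37))*(-33) = -1850*(-33) = 61050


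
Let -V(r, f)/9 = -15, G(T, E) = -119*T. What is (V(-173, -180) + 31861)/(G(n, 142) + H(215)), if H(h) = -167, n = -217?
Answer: 7999/6414 ≈ 1.2471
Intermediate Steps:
V(r, f) = 135 (V(r, f) = -9*(-15) = 135)
(V(-173, -180) + 31861)/(G(n, 142) + H(215)) = (135 + 31861)/(-119*(-217) - 167) = 31996/(25823 - 167) = 31996/25656 = 31996*(1/25656) = 7999/6414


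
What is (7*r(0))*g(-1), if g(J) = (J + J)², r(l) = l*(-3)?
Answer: 0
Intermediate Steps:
r(l) = -3*l
g(J) = 4*J² (g(J) = (2*J)² = 4*J²)
(7*r(0))*g(-1) = (7*(-3*0))*(4*(-1)²) = (7*0)*(4*1) = 0*4 = 0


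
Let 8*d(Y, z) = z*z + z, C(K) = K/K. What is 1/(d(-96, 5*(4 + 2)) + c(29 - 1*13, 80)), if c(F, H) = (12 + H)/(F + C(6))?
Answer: 68/8273 ≈ 0.0082195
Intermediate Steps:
C(K) = 1
c(F, H) = (12 + H)/(1 + F) (c(F, H) = (12 + H)/(F + 1) = (12 + H)/(1 + F))
d(Y, z) = z/8 + z²/8 (d(Y, z) = (z*z + z)/8 = (z² + z)/8 = (z + z²)/8 = z/8 + z²/8)
1/(d(-96, 5*(4 + 2)) + c(29 - 1*13, 80)) = 1/((5*(4 + 2))*(1 + 5*(4 + 2))/8 + (12 + 80)/(1 + (29 - 1*13))) = 1/((5*6)*(1 + 5*6)/8 + 92/(1 + (29 - 13))) = 1/((⅛)*30*(1 + 30) + 92/(1 + 16)) = 1/((⅛)*30*31 + 92/17) = 1/(465/4 + (1/17)*92) = 1/(465/4 + 92/17) = 1/(8273/68) = 68/8273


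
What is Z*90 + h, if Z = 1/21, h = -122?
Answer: -824/7 ≈ -117.71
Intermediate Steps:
Z = 1/21 ≈ 0.047619
Z*90 + h = (1/21)*90 - 122 = 30/7 - 122 = -824/7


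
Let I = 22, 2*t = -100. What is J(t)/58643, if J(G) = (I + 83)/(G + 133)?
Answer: 105/4867369 ≈ 2.1572e-5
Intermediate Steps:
t = -50 (t = (½)*(-100) = -50)
J(G) = 105/(133 + G) (J(G) = (22 + 83)/(G + 133) = 105/(133 + G))
J(t)/58643 = (105/(133 - 50))/58643 = (105/83)*(1/58643) = 105/4867369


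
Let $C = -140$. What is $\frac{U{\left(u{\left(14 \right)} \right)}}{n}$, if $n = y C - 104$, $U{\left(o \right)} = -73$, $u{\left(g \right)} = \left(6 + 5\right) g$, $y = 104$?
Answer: $\frac{73}{14664} \approx 0.0049782$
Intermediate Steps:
$u{\left(g \right)} = 11 g$
$n = -14664$ ($n = 104 \left(-140\right) - 104 = -14560 - 104 = -14664$)
$\frac{U{\left(u{\left(14 \right)} \right)}}{n} = - \frac{73}{-14664} = \left(-73\right) \left(- \frac{1}{14664}\right) = \frac{73}{14664}$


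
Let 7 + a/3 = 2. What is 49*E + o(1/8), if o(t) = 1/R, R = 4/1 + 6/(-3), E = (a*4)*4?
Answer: -23519/2 ≈ -11760.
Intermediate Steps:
a = -15 (a = -21 + 3*2 = -21 + 6 = -15)
E = -240 (E = -15*4*4 = -60*4 = -240)
R = 2 (R = 4*1 + 6*(-⅓) = 4 - 2 = 2)
o(t) = ½ (o(t) = 1/2 = ½)
49*E + o(1/8) = 49*(-240) + ½ = -11760 + ½ = -23519/2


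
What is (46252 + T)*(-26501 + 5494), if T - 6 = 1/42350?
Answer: -5879037929301/6050 ≈ -9.7174e+8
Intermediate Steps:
T = 254101/42350 (T = 6 + 1/42350 = 254101/42350 ≈ 6.0000)
(46252 + T)*(-26501 + 5494) = (46252 + 254101/42350)*(-26501 + 5494) = (1959026301/42350)*(-21007) = -5879037929301/6050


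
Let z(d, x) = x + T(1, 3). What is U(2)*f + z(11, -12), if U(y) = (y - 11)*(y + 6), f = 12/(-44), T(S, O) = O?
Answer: 117/11 ≈ 10.636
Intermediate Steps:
f = -3/11 (f = 12*(-1/44) = -3/11 ≈ -0.27273)
U(y) = (-11 + y)*(6 + y)
z(d, x) = 3 + x (z(d, x) = x + 3 = 3 + x)
U(2)*f + z(11, -12) = (-66 + 2² - 5*2)*(-3/11) + (3 - 12) = (-66 + 4 - 10)*(-3/11) - 9 = -72*(-3/11) - 9 = 216/11 - 9 = 117/11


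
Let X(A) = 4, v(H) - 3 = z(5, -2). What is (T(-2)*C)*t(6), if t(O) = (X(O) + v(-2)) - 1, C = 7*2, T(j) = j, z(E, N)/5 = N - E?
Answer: 812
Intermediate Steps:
z(E, N) = -5*E + 5*N (z(E, N) = 5*(N - E) = -5*E + 5*N)
v(H) = -32 (v(H) = 3 + (-5*5 + 5*(-2)) = 3 + (-25 - 10) = 3 - 35 = -32)
C = 14
t(O) = -29 (t(O) = (4 - 32) - 1 = -28 - 1 = -29)
(T(-2)*C)*t(6) = -2*14*(-29) = -28*(-29) = 812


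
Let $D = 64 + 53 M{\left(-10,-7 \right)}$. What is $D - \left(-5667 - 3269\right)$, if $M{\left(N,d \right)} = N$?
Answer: $8470$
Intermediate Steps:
$D = -466$ ($D = 64 + 53 \left(-10\right) = 64 - 530 = -466$)
$D - \left(-5667 - 3269\right) = -466 - \left(-5667 - 3269\right) = -466 - -8936 = -466 + 8936 = 8470$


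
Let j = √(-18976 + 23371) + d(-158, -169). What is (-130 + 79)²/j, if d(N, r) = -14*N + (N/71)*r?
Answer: 33934034934/33743377321 - 13111641*√4395/33743377321 ≈ 0.97989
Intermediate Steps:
d(N, r) = -14*N + N*r/71 (d(N, r) = -14*N + (N*(1/71))*r = -14*N + (N/71)*r = -14*N + N*r/71)
j = 183754/71 + √4395 (j = √(-18976 + 23371) + (1/71)*(-158)*(-994 - 169) = √4395 + (1/71)*(-158)*(-1163) = √4395 + 183754/71 = 183754/71 + √4395 ≈ 2654.4)
(-130 + 79)²/j = (-130 + 79)²/(183754/71 + √4395) = (-51)²/(183754/71 + √4395) = 2601/(183754/71 + √4395)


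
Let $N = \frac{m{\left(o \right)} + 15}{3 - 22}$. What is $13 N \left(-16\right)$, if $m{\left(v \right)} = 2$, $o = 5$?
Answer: $\frac{3536}{19} \approx 186.11$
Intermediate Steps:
$N = - \frac{17}{19}$ ($N = \frac{2 + 15}{3 - 22} = \frac{17}{-19} = 17 \left(- \frac{1}{19}\right) = - \frac{17}{19} \approx -0.89474$)
$13 N \left(-16\right) = 13 \left(- \frac{17}{19}\right) \left(-16\right) = \left(- \frac{221}{19}\right) \left(-16\right) = \frac{3536}{19}$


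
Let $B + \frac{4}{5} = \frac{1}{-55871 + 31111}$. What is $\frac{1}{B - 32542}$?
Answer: $- \frac{24760}{805759729} \approx -3.0729 \cdot 10^{-5}$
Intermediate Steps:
$B = - \frac{19809}{24760}$ ($B = - \frac{4}{5} + \frac{1}{-55871 + 31111} = - \frac{4}{5} + \frac{1}{-24760} = - \frac{4}{5} - \frac{1}{24760} = - \frac{19809}{24760} \approx -0.80004$)
$\frac{1}{B - 32542} = \frac{1}{- \frac{19809}{24760} - 32542} = \frac{1}{- \frac{805759729}{24760}} = - \frac{24760}{805759729}$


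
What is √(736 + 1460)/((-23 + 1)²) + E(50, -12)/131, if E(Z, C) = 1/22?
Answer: 1/2882 + 3*√61/242 ≈ 0.097168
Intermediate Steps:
E(Z, C) = 1/22
√(736 + 1460)/((-23 + 1)²) + E(50, -12)/131 = √(736 + 1460)/((-23 + 1)²) + (1/22)/131 = √2196/((-22)²) + (1/22)*(1/131) = (6*√61)/484 + 1/2882 = (6*√61)*(1/484) + 1/2882 = 3*√61/242 + 1/2882 = 1/2882 + 3*√61/242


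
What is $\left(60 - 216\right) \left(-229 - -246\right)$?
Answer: $-2652$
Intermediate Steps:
$\left(60 - 216\right) \left(-229 - -246\right) = - 156 \left(-229 + 246\right) = \left(-156\right) 17 = -2652$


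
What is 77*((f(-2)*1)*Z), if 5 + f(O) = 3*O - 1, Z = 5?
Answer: -4620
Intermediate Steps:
f(O) = -6 + 3*O (f(O) = -5 + (3*O - 1) = -5 + (-1 + 3*O) = -6 + 3*O)
77*((f(-2)*1)*Z) = 77*(((-6 + 3*(-2))*1)*5) = 77*(((-6 - 6)*1)*5) = 77*(-12*1*5) = 77*(-12*5) = 77*(-60) = -4620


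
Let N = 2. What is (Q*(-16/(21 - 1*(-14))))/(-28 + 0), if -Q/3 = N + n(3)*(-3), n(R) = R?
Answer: 12/35 ≈ 0.34286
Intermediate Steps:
Q = 21 (Q = -3*(2 + 3*(-3)) = -3*(2 - 9) = -3*(-7) = 21)
(Q*(-16/(21 - 1*(-14))))/(-28 + 0) = (21*(-16/(21 - 1*(-14))))/(-28 + 0) = (21*(-16/(21 + 14)))/(-28) = (21*(-16/35))*(-1/28) = -48/5*(-1/28) = 12/35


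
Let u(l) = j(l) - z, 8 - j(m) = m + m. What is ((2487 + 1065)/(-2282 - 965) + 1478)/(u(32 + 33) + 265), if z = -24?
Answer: 4795514/542249 ≈ 8.8438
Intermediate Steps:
j(m) = 8 - 2*m (j(m) = 8 - (m + m) = 8 - 2*m)
u(l) = 32 - 2*l (u(l) = (8 - 2*l) - 1*(-24) = (8 - 2*l) + 24 = 32 - 2*l)
((2487 + 1065)/(-2282 - 965) + 1478)/(u(32 + 33) + 265) = ((2487 + 1065)/(-2282 - 965) + 1478)/((32 - 2*(32 + 33)) + 265) = (3552/(-3247) + 1478)/((32 - 2*65) + 265) = (3552*(-1/3247) + 1478)/((32 - 130) + 265) = (-3552/3247 + 1478)/(-98 + 265) = (4795514/3247)/167 = (4795514/3247)*(1/167) = 4795514/542249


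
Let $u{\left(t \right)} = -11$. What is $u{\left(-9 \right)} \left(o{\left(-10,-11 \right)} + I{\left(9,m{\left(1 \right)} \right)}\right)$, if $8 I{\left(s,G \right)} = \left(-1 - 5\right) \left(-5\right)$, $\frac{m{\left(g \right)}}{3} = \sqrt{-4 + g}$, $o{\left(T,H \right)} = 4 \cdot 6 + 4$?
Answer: $- \frac{1397}{4} \approx -349.25$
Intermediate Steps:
$o{\left(T,H \right)} = 28$ ($o{\left(T,H \right)} = 24 + 4 = 28$)
$m{\left(g \right)} = 3 \sqrt{-4 + g}$
$I{\left(s,G \right)} = \frac{15}{4}$ ($I{\left(s,G \right)} = \frac{\left(-1 - 5\right) \left(-5\right)}{8} = \frac{\left(-6\right) \left(-5\right)}{8} = \frac{1}{8} \cdot 30 = \frac{15}{4}$)
$u{\left(-9 \right)} \left(o{\left(-10,-11 \right)} + I{\left(9,m{\left(1 \right)} \right)}\right) = - 11 \left(28 + \frac{15}{4}\right) = \left(-11\right) \frac{127}{4} = - \frac{1397}{4}$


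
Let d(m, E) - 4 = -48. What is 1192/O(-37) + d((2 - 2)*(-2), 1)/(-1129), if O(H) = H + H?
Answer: -671256/41773 ≈ -16.069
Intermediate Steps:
d(m, E) = -44 (d(m, E) = 4 - 48 = -44)
O(H) = 2*H
1192/O(-37) + d((2 - 2)*(-2), 1)/(-1129) = 1192/((2*(-37))) - 44/(-1129) = 1192/(-74) - 44*(-1/1129) = 1192*(-1/74) + 44/1129 = -596/37 + 44/1129 = -671256/41773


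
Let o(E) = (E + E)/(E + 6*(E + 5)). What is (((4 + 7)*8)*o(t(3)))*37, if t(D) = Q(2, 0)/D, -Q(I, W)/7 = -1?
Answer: 45584/139 ≈ 327.94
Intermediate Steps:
Q(I, W) = 7 (Q(I, W) = -7*(-1) = 7)
t(D) = 7/D
o(E) = 2*E/(30 + 7*E) (o(E) = (2*E)/(E + 6*(5 + E)) = (2*E)/(E + (30 + 6*E)) = (2*E)/(30 + 7*E) = 2*E/(30 + 7*E))
(((4 + 7)*8)*o(t(3)))*37 = (((4 + 7)*8)*(2*(7/3)/(30 + 7*(7/3))))*37 = ((11*8)*(2*(7*(1/3))/(30 + 7*(7*(1/3)))))*37 = (88*(2*(7/3)/(30 + 7*(7/3))))*37 = (88*(2*(7/3)/(30 + 49/3)))*37 = (88*(2*(7/3)/(139/3)))*37 = (88*(2*(7/3)*(3/139)))*37 = (88*(14/139))*37 = (1232/139)*37 = 45584/139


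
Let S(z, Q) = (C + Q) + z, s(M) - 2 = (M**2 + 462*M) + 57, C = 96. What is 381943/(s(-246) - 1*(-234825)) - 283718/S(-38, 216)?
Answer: -25730263341/24899476 ≈ -1033.4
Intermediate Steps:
s(M) = 59 + M**2 + 462*M (s(M) = 2 + ((M**2 + 462*M) + 57) = 2 + (57 + M**2 + 462*M) = 59 + M**2 + 462*M)
S(z, Q) = 96 + Q + z (S(z, Q) = (96 + Q) + z = 96 + Q + z)
381943/(s(-246) - 1*(-234825)) - 283718/S(-38, 216) = 381943/((59 + (-246)**2 + 462*(-246)) - 1*(-234825)) - 283718/(96 + 216 - 38) = 381943/((59 + 60516 - 113652) + 234825) - 283718/274 = 381943/(-53077 + 234825) - 283718*1/274 = 381943/181748 - 141859/137 = -25730263341/24899476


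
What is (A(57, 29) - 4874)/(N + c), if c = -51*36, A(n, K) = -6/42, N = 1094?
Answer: 34119/5194 ≈ 6.5689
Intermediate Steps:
A(n, K) = -⅐ (A(n, K) = -6*1/42 = -⅐)
c = -1836
(A(57, 29) - 4874)/(N + c) = (-⅐ - 4874)/(1094 - 1836) = -34119/7/(-742) = -34119/7*(-1/742) = 34119/5194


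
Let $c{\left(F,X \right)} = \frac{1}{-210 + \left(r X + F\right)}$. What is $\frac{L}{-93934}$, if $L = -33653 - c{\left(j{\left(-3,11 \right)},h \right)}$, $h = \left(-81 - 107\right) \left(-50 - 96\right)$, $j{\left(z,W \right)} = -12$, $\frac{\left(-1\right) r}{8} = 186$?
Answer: $\frac{1374484296437}{3836531896164} \approx 0.35826$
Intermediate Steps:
$r = -1488$ ($r = \left(-8\right) 186 = -1488$)
$h = 27448$ ($h = \left(-188\right) \left(-146\right) = 27448$)
$c{\left(F,X \right)} = \frac{1}{-210 + F - 1488 X}$ ($c{\left(F,X \right)} = \frac{1}{-210 + \left(- 1488 X + F\right)} = \frac{1}{-210 + \left(F - 1488 X\right)} = \frac{1}{-210 + F - 1488 X}$)
$L = - \frac{1374484296437}{40842846}$ ($L = -33653 - \frac{1}{-210 - 12 - 40842624} = -33653 - \frac{1}{-40842846} = -33653 - - \frac{1}{40842846} = -33653 + \frac{1}{40842846} = - \frac{1374484296437}{40842846} \approx -33653.0$)
$\frac{L}{-93934} = - \frac{1374484296437}{40842846 \left(-93934\right)} = \left(- \frac{1374484296437}{40842846}\right) \left(- \frac{1}{93934}\right) = \frac{1374484296437}{3836531896164}$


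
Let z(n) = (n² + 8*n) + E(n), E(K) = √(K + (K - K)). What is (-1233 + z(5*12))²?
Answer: 8105469 + 11388*√15 ≈ 8.1496e+6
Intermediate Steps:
E(K) = √K (E(K) = √(K + 0) = √K)
z(n) = √n + n² + 8*n (z(n) = (n² + 8*n) + √n = √n + n² + 8*n)
(-1233 + z(5*12))² = (-1233 + (√(5*12) + (5*12)² + 8*(5*12)))² = (-1233 + (√60 + 60² + 8*60))² = (-1233 + (2*√15 + 3600 + 480))² = (-1233 + (4080 + 2*√15))² = (2847 + 2*√15)²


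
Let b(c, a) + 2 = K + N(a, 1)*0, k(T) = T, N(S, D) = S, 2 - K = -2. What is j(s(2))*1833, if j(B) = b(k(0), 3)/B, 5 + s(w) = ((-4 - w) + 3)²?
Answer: 1833/2 ≈ 916.50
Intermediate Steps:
K = 4 (K = 2 - 1*(-2) = 2 + 2 = 4)
s(w) = -5 + (-1 - w)² (s(w) = -5 + ((-4 - w) + 3)² = -5 + (-1 - w)²)
b(c, a) = 2 (b(c, a) = -2 + (4 + a*0) = -2 + (4 + 0) = -2 + 4 = 2)
j(B) = 2/B
j(s(2))*1833 = (2/(-5 + (1 + 2)²))*1833 = (2/(-5 + 3²))*1833 = (2/(-5 + 9))*1833 = (2/4)*1833 = (2*(¼))*1833 = (½)*1833 = 1833/2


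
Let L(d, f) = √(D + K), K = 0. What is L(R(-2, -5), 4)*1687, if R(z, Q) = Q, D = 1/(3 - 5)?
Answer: 1687*I*√2/2 ≈ 1192.9*I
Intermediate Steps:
D = -½ (D = 1/(-2) = -½ ≈ -0.50000)
L(d, f) = I*√2/2 (L(d, f) = √(-½ + 0) = √(-½) = I*√2/2)
L(R(-2, -5), 4)*1687 = (I*√2/2)*1687 = 1687*I*√2/2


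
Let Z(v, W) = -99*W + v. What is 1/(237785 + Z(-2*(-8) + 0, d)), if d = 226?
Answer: 1/215427 ≈ 4.6419e-6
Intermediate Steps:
Z(v, W) = v - 99*W
1/(237785 + Z(-2*(-8) + 0, d)) = 1/(237785 + ((-2*(-8) + 0) - 99*226)) = 1/(237785 + ((16 + 0) - 22374)) = 1/(237785 + (16 - 22374)) = 1/(237785 - 22358) = 1/215427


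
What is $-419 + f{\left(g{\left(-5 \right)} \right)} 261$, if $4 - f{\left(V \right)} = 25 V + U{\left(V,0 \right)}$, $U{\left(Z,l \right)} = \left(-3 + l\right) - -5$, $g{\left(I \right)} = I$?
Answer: $32728$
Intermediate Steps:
$U{\left(Z,l \right)} = 2 + l$ ($U{\left(Z,l \right)} = \left(-3 + l\right) + 5 = 2 + l$)
$f{\left(V \right)} = 2 - 25 V$ ($f{\left(V \right)} = 4 - \left(25 V + \left(2 + 0\right)\right) = 4 - \left(25 V + 2\right) = 4 - \left(2 + 25 V\right) = 2 - 25 V$)
$-419 + f{\left(g{\left(-5 \right)} \right)} 261 = -419 + \left(2 - -125\right) 261 = -419 + \left(2 + 125\right) 261 = -419 + 127 \cdot 261 = -419 + 33147 = 32728$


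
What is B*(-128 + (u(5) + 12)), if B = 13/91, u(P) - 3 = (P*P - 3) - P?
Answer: -96/7 ≈ -13.714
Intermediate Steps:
u(P) = P² - P (u(P) = 3 + ((P*P - 3) - P) = 3 + ((P² - 3) - P) = 3 + ((-3 + P²) - P) = 3 + (-3 + P² - P) = P² - P)
B = ⅐ (B = 13*(1/91) = ⅐ ≈ 0.14286)
B*(-128 + (u(5) + 12)) = (-128 + (5*(-1 + 5) + 12))/7 = (-128 + (5*4 + 12))/7 = (-128 + (20 + 12))/7 = (-128 + 32)/7 = (⅐)*(-96) = -96/7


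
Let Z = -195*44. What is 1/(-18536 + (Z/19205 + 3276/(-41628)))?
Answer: -13324429/246988617341 ≈ -5.3948e-5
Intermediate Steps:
Z = -8580
1/(-18536 + (Z/19205 + 3276/(-41628))) = 1/(-18536 + (-8580/19205 + 3276/(-41628))) = 1/(-18536 + (-8580*1/19205 + 3276*(-1/41628))) = 1/(-18536 + (-1716/3841 - 273/3469)) = 1/(-18536 - 7001397/13324429) = 1/(-246988617341/13324429) = -13324429/246988617341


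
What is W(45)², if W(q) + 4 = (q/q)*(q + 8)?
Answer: 2401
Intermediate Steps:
W(q) = 4 + q (W(q) = -4 + (q/q)*(q + 8) = -4 + 1*(8 + q) = -4 + (8 + q) = 4 + q)
W(45)² = (4 + 45)² = 49² = 2401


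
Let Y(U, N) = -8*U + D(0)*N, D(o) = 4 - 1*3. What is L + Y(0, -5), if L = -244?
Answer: -249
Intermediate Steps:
D(o) = 1 (D(o) = 4 - 3 = 1)
Y(U, N) = N - 8*U (Y(U, N) = -8*U + 1*N = -8*U + N = N - 8*U)
L + Y(0, -5) = -244 + (-5 - 8*0) = -244 + (-5 + 0) = -244 - 5 = -249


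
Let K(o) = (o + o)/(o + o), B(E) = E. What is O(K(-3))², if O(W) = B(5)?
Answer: 25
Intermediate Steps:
K(o) = 1 (K(o) = (2*o)/((2*o)) = (2*o)*(1/(2*o)) = 1)
O(W) = 5
O(K(-3))² = 5² = 25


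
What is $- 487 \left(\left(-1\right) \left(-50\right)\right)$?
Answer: $-24350$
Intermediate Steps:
$- 487 \left(\left(-1\right) \left(-50\right)\right) = \left(-487\right) 50 = -24350$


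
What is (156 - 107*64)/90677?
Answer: -6692/90677 ≈ -0.073800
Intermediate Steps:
(156 - 107*64)/90677 = (156 - 6848)*(1/90677) = -6692*1/90677 = -6692/90677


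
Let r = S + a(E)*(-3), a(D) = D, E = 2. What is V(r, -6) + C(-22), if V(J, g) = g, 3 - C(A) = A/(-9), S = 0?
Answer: -49/9 ≈ -5.4444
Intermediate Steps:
C(A) = 3 + A/9 (C(A) = 3 - A/(-9) = 3 - A*(-1)/9 = 3 - (-1)*A/9 = 3 + A/9)
r = -6 (r = 0 + 2*(-3) = 0 - 6 = -6)
V(r, -6) + C(-22) = -6 + (3 + (⅑)*(-22)) = -6 + (3 - 22/9) = -6 + 5/9 = -49/9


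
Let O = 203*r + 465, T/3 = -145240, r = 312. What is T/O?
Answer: -145240/21267 ≈ -6.8294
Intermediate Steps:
T = -435720 (T = 3*(-145240) = -435720)
O = 63801 (O = 203*312 + 465 = 63336 + 465 = 63801)
T/O = -435720/63801 = -435720*1/63801 = -145240/21267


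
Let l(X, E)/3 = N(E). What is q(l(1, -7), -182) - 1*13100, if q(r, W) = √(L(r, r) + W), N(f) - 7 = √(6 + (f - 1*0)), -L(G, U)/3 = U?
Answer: -13100 + √(-245 - 9*I) ≈ -13100.0 - 15.655*I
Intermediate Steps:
L(G, U) = -3*U
N(f) = 7 + √(6 + f) (N(f) = 7 + √(6 + (f - 1*0)) = 7 + √(6 + (f + 0)) = 7 + √(6 + f))
l(X, E) = 21 + 3*√(6 + E) (l(X, E) = 3*(7 + √(6 + E)) = 21 + 3*√(6 + E))
q(r, W) = √(W - 3*r) (q(r, W) = √(-3*r + W) = √(W - 3*r))
q(l(1, -7), -182) - 1*13100 = √(-182 - 3*(21 + 3*√(6 - 7))) - 1*13100 = √(-182 - 3*(21 + 3*√(-1))) - 13100 = √(-182 - 3*(21 + 3*I)) - 13100 = √(-182 + (-63 - 9*I)) - 13100 = √(-245 - 9*I) - 13100 = -13100 + √(-245 - 9*I)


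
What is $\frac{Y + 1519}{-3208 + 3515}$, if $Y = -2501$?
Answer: $- \frac{982}{307} \approx -3.1987$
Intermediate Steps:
$\frac{Y + 1519}{-3208 + 3515} = \frac{-2501 + 1519}{-3208 + 3515} = - \frac{982}{307}$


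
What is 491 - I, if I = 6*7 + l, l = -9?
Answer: 458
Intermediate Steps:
I = 33 (I = 6*7 - 9 = 42 - 9 = 33)
491 - I = 491 - 1*33 = 491 - 33 = 458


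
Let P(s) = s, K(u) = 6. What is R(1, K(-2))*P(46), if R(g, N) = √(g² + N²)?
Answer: 46*√37 ≈ 279.81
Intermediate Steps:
R(g, N) = √(N² + g²)
R(1, K(-2))*P(46) = √(6² + 1²)*46 = √(36 + 1)*46 = √37*46 = 46*√37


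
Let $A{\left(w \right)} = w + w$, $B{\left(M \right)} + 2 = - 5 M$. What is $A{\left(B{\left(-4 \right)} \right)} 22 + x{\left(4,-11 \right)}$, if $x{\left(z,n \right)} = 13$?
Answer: $805$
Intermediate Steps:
$B{\left(M \right)} = -2 - 5 M$
$A{\left(w \right)} = 2 w$
$A{\left(B{\left(-4 \right)} \right)} 22 + x{\left(4,-11 \right)} = 2 \left(-2 - -20\right) 22 + 13 = 2 \left(-2 + 20\right) 22 + 13 = 2 \cdot 18 \cdot 22 + 13 = 36 \cdot 22 + 13 = 792 + 13 = 805$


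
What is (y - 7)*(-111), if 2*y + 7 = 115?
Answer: -5217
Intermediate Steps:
y = 54 (y = -7/2 + (½)*115 = -7/2 + 115/2 = 54)
(y - 7)*(-111) = (54 - 7)*(-111) = 47*(-111) = -5217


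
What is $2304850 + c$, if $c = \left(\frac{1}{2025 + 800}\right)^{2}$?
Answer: $\frac{18394143531251}{7980625} \approx 2.3048 \cdot 10^{6}$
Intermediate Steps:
$c = \frac{1}{7980625}$ ($c = \left(\frac{1}{2825}\right)^{2} = \frac{1}{7980625} \approx 1.253 \cdot 10^{-7}$)
$2304850 + c = 2304850 + \frac{1}{7980625} = \frac{18394143531251}{7980625}$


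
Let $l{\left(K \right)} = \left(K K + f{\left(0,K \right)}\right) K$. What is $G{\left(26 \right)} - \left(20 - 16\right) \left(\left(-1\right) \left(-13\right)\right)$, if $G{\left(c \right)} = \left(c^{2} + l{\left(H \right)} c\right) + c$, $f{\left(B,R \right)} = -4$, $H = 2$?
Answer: $650$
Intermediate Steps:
$l{\left(K \right)} = K \left(-4 + K^{2}\right)$ ($l{\left(K \right)} = \left(K K - 4\right) K = \left(K^{2} - 4\right) K = \left(-4 + K^{2}\right) K = K \left(-4 + K^{2}\right)$)
$G{\left(c \right)} = c + c^{2}$ ($G{\left(c \right)} = \left(c^{2} + 2 \left(-4 + 2^{2}\right) c\right) + c = \left(c^{2} + 2 \left(-4 + 4\right) c\right) + c = \left(c^{2} + 2 \cdot 0 c\right) + c = \left(c^{2} + 0 c\right) + c = \left(c^{2} + 0\right) + c = c^{2} + c = c + c^{2}$)
$G{\left(26 \right)} - \left(20 - 16\right) \left(\left(-1\right) \left(-13\right)\right) = 26 \left(1 + 26\right) - \left(20 - 16\right) \left(\left(-1\right) \left(-13\right)\right) = 26 \cdot 27 - \left(20 - 16\right) 13 = 702 - 4 \cdot 13 = 702 - 52 = 650$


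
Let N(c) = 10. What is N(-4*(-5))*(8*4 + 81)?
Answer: 1130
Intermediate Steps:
N(-4*(-5))*(8*4 + 81) = 10*(8*4 + 81) = 10*(32 + 81) = 10*113 = 1130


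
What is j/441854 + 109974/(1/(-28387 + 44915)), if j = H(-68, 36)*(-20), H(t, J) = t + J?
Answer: 401568021642464/220927 ≈ 1.8176e+9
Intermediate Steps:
H(t, J) = J + t
j = 640 (j = (36 - 68)*(-20) = -32*(-20) = 640)
j/441854 + 109974/(1/(-28387 + 44915)) = 640/441854 + 109974/(1/(-28387 + 44915)) = 640*(1/441854) + 109974/(1/16528) = 320/220927 + 109974/(1/16528) = 320/220927 + 109974*16528 = 320/220927 + 1817650272 = 401568021642464/220927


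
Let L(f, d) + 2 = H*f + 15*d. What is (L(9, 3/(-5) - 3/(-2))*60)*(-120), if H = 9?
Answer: -666000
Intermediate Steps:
L(f, d) = -2 + 9*f + 15*d (L(f, d) = -2 + (9*f + 15*d) = -2 + 9*f + 15*d)
(L(9, 3/(-5) - 3/(-2))*60)*(-120) = ((-2 + 9*9 + 15*(3/(-5) - 3/(-2)))*60)*(-120) = ((-2 + 81 + 15*(3*(-⅕) - 3*(-½)))*60)*(-120) = ((-2 + 81 + 15*(-⅗ + 3/2))*60)*(-120) = ((-2 + 81 + 15*(9/10))*60)*(-120) = ((-2 + 81 + 27/2)*60)*(-120) = ((185/2)*60)*(-120) = 5550*(-120) = -666000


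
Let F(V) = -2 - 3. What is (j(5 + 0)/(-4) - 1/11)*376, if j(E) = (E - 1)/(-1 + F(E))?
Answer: 940/33 ≈ 28.485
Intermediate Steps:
F(V) = -5
j(E) = ⅙ - E/6 (j(E) = (E - 1)/(-1 - 5) = (-1 + E)/(-6) = (-1 + E)*(-⅙) = ⅙ - E/6)
(j(5 + 0)/(-4) - 1/11)*376 = ((⅙ - (5 + 0)/6)/(-4) - 1/11)*376 = ((⅙ - ⅙*5)*(-¼) - 1*1/11)*376 = ((⅙ - ⅚)*(-¼) - 1/11)*376 = (-⅔*(-¼) - 1/11)*376 = (⅙ - 1/11)*376 = (5/66)*376 = 940/33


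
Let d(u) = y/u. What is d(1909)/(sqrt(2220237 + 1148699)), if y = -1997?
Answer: -1997*sqrt(842234)/3215649412 ≈ -0.00056994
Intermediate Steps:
d(u) = -1997/u
d(1909)/(sqrt(2220237 + 1148699)) = (-1997/1909)/(sqrt(2220237 + 1148699)) = (-1997*1/1909)/(sqrt(3368936)) = -1997*sqrt(842234)/1684468/1909 = -1997*sqrt(842234)/3215649412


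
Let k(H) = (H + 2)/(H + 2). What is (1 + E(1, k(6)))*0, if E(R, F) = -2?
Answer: 0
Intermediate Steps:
k(H) = 1 (k(H) = (2 + H)/(2 + H) = 1)
(1 + E(1, k(6)))*0 = (1 - 2)*0 = -1*0 = 0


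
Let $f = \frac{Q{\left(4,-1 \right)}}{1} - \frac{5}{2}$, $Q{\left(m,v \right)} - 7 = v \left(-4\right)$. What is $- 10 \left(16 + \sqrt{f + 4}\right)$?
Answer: $-160 - 25 \sqrt{2} \approx -195.36$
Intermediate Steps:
$Q{\left(m,v \right)} = 7 - 4 v$ ($Q{\left(m,v \right)} = 7 + v \left(-4\right) = 7 - 4 v$)
$f = \frac{17}{2}$ ($f = \frac{7 - -4}{1} - \frac{5}{2} = \left(7 + 4\right) 1 - \frac{5}{2} = 11 \cdot 1 - \frac{5}{2} = 11 - \frac{5}{2} = \frac{17}{2} \approx 8.5$)
$- 10 \left(16 + \sqrt{f + 4}\right) = - 10 \left(16 + \sqrt{\frac{17}{2} + 4}\right) = - 10 \left(16 + \sqrt{\frac{25}{2}}\right) = - 10 \left(16 + \frac{5 \sqrt{2}}{2}\right) = -160 - 25 \sqrt{2}$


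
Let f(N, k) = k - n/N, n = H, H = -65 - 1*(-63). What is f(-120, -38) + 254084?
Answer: 15242759/60 ≈ 2.5405e+5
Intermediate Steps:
H = -2 (H = -65 + 63 = -2)
n = -2
f(N, k) = k + 2/N (f(N, k) = k - (-2)/N = k + 2/N)
f(-120, -38) + 254084 = (-38 + 2/(-120)) + 254084 = (-38 + 2*(-1/120)) + 254084 = (-38 - 1/60) + 254084 = -2281/60 + 254084 = 15242759/60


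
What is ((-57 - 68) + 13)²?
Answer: 12544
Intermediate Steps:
((-57 - 68) + 13)² = (-125 + 13)² = (-112)² = 12544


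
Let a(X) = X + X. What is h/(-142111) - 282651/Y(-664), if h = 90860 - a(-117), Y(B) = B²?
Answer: -80330796485/62656171456 ≈ -1.2821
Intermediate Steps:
a(X) = 2*X
h = 91094 (h = 90860 - 2*(-117) = 90860 - 1*(-234) = 90860 + 234 = 91094)
h/(-142111) - 282651/Y(-664) = 91094/(-142111) - 282651/((-664)²) = 91094*(-1/142111) - 282651/440896 = -91094/142111 - 282651*1/440896 = -91094/142111 - 282651/440896 = -80330796485/62656171456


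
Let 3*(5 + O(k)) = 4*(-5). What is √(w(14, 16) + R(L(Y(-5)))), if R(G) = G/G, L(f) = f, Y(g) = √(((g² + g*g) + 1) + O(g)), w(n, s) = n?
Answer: √15 ≈ 3.8730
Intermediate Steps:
O(k) = -35/3 (O(k) = -5 + (4*(-5))/3 = -5 + (⅓)*(-20) = -5 - 20/3 = -35/3)
Y(g) = √(-32/3 + 2*g²) (Y(g) = √(((g² + g*g) + 1) - 35/3) = √(((g² + g²) + 1) - 35/3) = √((2*g² + 1) - 35/3) = √((1 + 2*g²) - 35/3) = √(-32/3 + 2*g²))
R(G) = 1
√(w(14, 16) + R(L(Y(-5)))) = √(14 + 1) = √15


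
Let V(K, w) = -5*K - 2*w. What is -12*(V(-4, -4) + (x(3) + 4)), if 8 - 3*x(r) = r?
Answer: -404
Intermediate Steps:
x(r) = 8/3 - r/3
-12*(V(-4, -4) + (x(3) + 4)) = -12*((-5*(-4) - 2*(-4)) + ((8/3 - ⅓*3) + 4)) = -12*((20 + 8) + ((8/3 - 1) + 4)) = -12*(28 + (5/3 + 4)) = -12*(28 + 17/3) = -12*101/3 = -404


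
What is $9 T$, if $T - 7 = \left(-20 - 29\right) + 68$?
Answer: $234$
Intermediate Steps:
$T = 26$ ($T = 7 + \left(\left(-20 - 29\right) + 68\right) = 7 + \left(-49 + 68\right) = 7 + 19 = 26$)
$9 T = 9 \cdot 26 = 234$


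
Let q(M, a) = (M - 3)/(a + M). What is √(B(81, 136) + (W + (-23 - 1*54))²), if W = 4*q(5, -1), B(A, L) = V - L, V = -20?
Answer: √5469 ≈ 73.953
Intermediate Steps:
q(M, a) = (-3 + M)/(M + a)
B(A, L) = -20 - L
W = 2 (W = 4*((-3 + 5)/(5 - 1)) = 4*(2/4) = 4*((¼)*2) = 4*(½) = 2)
√(B(81, 136) + (W + (-23 - 1*54))²) = √((-20 - 1*136) + (2 + (-23 - 1*54))²) = √((-20 - 136) + (2 + (-23 - 54))²) = √(-156 + (2 - 77)²) = √(-156 + (-75)²) = √(-156 + 5625) = √5469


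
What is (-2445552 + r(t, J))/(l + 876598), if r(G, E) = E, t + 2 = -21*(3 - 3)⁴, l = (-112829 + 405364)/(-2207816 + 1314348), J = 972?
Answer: -728051334480/261070656443 ≈ -2.7887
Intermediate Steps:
l = -292535/893468 (l = 292535/(-893468) = 292535*(-1/893468) = -292535/893468 ≈ -0.32741)
t = -2 (t = -2 - 21*(3 - 3)⁴ = -2 - 21*0⁴ = -2 - 21*0 = -2 + 0 = -2)
(-2445552 + r(t, J))/(l + 876598) = (-2445552 + 972)/(-292535/893468 + 876598) = -2444580/783211969329/893468 = -2444580*893468/783211969329 = -728051334480/261070656443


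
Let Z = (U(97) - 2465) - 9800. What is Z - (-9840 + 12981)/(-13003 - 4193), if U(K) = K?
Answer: -69745929/5732 ≈ -12168.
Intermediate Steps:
Z = -12168 (Z = (97 - 2465) - 9800 = -2368 - 9800 = -12168)
Z - (-9840 + 12981)/(-13003 - 4193) = -12168 - (-9840 + 12981)/(-13003 - 4193) = -12168 - 3141/(-17196) = -12168 - 3141*(-1)/17196 = -12168 - 1*(-1047/5732) = -12168 + 1047/5732 = -69745929/5732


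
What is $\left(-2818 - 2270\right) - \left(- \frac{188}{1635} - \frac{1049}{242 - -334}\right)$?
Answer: $- \frac{1596617159}{313920} \approx -5086.1$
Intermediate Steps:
$\left(-2818 - 2270\right) - \left(- \frac{188}{1635} - \frac{1049}{242 - -334}\right) = -5088 - \left(- \frac{188}{1635} - \frac{1049}{242 + 334}\right) = -5088 + \left(\frac{188}{1635} + \frac{1049}{576}\right) = -5088 + \frac{607801}{313920} = - \frac{1596617159}{313920}$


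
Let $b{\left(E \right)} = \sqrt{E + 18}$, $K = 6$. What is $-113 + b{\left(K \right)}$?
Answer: $-113 + 2 \sqrt{6} \approx -108.1$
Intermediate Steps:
$b{\left(E \right)} = \sqrt{18 + E}$
$-113 + b{\left(K \right)} = -113 + \sqrt{18 + 6} = -113 + \sqrt{24} = -113 + 2 \sqrt{6}$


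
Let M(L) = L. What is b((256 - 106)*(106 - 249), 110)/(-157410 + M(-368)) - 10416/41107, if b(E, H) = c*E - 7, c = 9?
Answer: 6292578451/6485780246 ≈ 0.97021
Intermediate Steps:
b(E, H) = -7 + 9*E (b(E, H) = 9*E - 7 = -7 + 9*E)
b((256 - 106)*(106 - 249), 110)/(-157410 + M(-368)) - 10416/41107 = (-7 + 9*((256 - 106)*(106 - 249)))/(-157410 - 368) - 10416/41107 = (-7 + 9*(150*(-143)))/(-157778) - 10416*1/41107 = (-7 + 9*(-21450))*(-1/157778) - 10416/41107 = (-7 - 193050)*(-1/157778) - 10416/41107 = -193057*(-1/157778) - 10416/41107 = 193057/157778 - 10416/41107 = 6292578451/6485780246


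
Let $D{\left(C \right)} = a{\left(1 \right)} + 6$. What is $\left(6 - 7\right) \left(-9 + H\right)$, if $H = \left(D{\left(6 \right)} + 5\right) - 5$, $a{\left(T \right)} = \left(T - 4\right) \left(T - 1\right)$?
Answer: $3$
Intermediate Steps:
$a{\left(T \right)} = \left(-1 + T\right) \left(-4 + T\right)$ ($a{\left(T \right)} = \left(-4 + T\right) \left(-1 + T\right) = \left(-1 + T\right) \left(-4 + T\right)$)
$D{\left(C \right)} = 6$ ($D{\left(C \right)} = \left(4 + 1^{2} - 5\right) + 6 = \left(4 + 1 - 5\right) + 6 = 0 + 6 = 6$)
$H = 6$ ($H = \left(6 + 5\right) - 5 = 11 - 5 = 6$)
$\left(6 - 7\right) \left(-9 + H\right) = \left(6 - 7\right) \left(-9 + 6\right) = \left(6 - 7\right) \left(-3\right) = \left(-1\right) \left(-3\right) = 3$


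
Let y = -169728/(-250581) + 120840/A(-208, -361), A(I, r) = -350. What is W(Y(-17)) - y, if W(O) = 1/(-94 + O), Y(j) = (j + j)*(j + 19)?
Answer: 163189414051/473598090 ≈ 344.57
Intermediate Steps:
y = -1007360108/2923445 (y = -169728/(-250581) + 120840/(-350) = -169728*(-1/250581) + 120840*(-1/350) = 56576/83527 - 12084/35 = -1007360108/2923445 ≈ -344.58)
Y(j) = 2*j*(19 + j) (Y(j) = (2*j)*(19 + j) = 2*j*(19 + j))
W(Y(-17)) - y = 1/(-94 + 2*(-17)*(19 - 17)) - 1*(-1007360108/2923445) = 1/(-94 + 2*(-17)*2) + 1007360108/2923445 = 1/(-94 - 68) + 1007360108/2923445 = 1/(-162) + 1007360108/2923445 = -1/162 + 1007360108/2923445 = 163189414051/473598090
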